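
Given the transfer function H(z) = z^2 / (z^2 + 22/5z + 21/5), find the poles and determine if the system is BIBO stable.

Poles are roots of the denominator: z^2 + 22/5z + 21/5 = 0.
Quadratic formula: z = [-(22/5) +/- sqrt((22/5)^2 - 4*(21/5))] / 2
Discriminant = 484/25 - 84/5 = 64/25; sqrt = 8/5.
z = (-22/5 +/- 8/5) / 2 => z = -7/5 or z = -3.
|p1| = 7/5, |p2| = 3.
For BIBO stability, all poles must lie inside the unit circle (|p| < 1).
System is UNSTABLE since at least one |p| >= 1.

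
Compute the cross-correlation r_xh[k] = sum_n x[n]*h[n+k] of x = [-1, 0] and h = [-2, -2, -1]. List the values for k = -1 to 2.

Both sequences indexed from 0 and zero outside their support.
Lags with overlap: k = -1 to 2.
  r_xh[-1] = x[1]*h[0] = 0
  r_xh[0] = x[0]*h[0] + x[1]*h[1] = 2
  r_xh[1] = x[0]*h[1] + x[1]*h[2] = 2
  r_xh[2] = x[0]*h[2] = 1
r_xh = [0, 2, 2, 1] (for k = -1, ..., 2)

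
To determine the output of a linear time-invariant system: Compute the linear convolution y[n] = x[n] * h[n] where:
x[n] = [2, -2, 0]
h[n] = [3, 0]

y[n] = sum_k x[k]*h[n-k]. Output length = len(x) + len(h) - 1 = 3 + 2 - 1 = 4.
y[0] = 2*3 = 6
y[1] = -2*3 + 2*0 = -6
y[2] = 0*3 + -2*0 = 0
y[3] = 0*0 = 0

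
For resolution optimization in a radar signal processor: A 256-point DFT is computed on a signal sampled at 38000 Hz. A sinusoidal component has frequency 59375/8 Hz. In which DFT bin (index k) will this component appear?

DFT frequency resolution = f_s/N = 38000/256 = 2375/16 Hz
Bin index k = f_signal / resolution = 59375/8 / 2375/16 = 50
The signal frequency 59375/8 Hz falls in DFT bin k = 50.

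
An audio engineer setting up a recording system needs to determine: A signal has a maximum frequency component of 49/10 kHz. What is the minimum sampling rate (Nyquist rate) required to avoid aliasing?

By the Nyquist-Shannon sampling theorem,
the minimum sampling rate (Nyquist rate) must be at least 2 * f_max.
Nyquist rate = 2 * 49/10 kHz = 49/5 kHz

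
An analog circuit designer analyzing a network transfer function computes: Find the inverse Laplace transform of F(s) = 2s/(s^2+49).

Standard pair: s/(s^2+w^2) <-> cos(wt)*u(t)
With k=2, w=7: f(t) = 2*cos(7t)*u(t)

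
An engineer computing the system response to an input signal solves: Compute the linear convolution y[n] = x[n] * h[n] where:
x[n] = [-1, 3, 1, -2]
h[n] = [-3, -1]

y[n] = sum_k x[k]*h[n-k]. Output length = len(x) + len(h) - 1 = 4 + 2 - 1 = 5.
y[0] = -1*-3 = 3
y[1] = 3*-3 + -1*-1 = -8
y[2] = 1*-3 + 3*-1 = -6
y[3] = -2*-3 + 1*-1 = 5
y[4] = -2*-1 = 2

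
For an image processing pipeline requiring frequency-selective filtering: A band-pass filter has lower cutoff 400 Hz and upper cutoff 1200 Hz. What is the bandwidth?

Bandwidth = f_high - f_low
= 1200 Hz - 400 Hz = 800 Hz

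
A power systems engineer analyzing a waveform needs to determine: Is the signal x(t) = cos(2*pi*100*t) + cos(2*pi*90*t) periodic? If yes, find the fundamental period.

f1 = 100 Hz, f2 = 90 Hz
Period T1 = 1/100, T2 = 1/90
Ratio T1/T2 = 90/100, which is rational.
The signal is periodic with fundamental period T = 1/GCD(100,90) = 1/10 s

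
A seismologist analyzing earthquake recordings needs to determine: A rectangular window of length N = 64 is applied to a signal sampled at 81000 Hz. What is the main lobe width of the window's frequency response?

For a rectangular window of length N,
the main lobe width in frequency is 2*f_s/N.
= 2*81000/64 = 10125/4 Hz
This determines the minimum frequency separation for resolving two sinusoids.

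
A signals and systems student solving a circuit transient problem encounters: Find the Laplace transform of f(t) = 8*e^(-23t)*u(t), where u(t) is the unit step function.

Standard Laplace transform pair:
e^(-at)*u(t) <-> 1/(s+a)
With a = 23: L{8*e^(-23t)*u(t)} = 8/(s+23), ROC: Re(s) > -23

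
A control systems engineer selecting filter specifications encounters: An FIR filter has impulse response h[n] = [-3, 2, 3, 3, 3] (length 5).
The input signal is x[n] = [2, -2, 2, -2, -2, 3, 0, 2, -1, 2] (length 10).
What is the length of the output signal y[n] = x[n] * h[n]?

For linear convolution, the output length is:
len(y) = len(x) + len(h) - 1 = 10 + 5 - 1 = 14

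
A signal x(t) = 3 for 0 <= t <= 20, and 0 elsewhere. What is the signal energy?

Energy = integral of |x(t)|^2 dt over the signal duration
= 3^2 * 20 = 9 * 20 = 180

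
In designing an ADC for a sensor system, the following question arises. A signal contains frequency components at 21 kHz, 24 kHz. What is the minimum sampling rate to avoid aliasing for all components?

The highest frequency component is f_max = 24 kHz.
Nyquist rate = 2 * f_max = 2 * 24 kHz = 48 kHz.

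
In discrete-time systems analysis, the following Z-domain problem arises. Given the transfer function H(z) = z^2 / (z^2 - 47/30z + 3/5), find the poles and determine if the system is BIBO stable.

Poles are roots of the denominator: z^2 - 47/30z + 3/5 = 0.
Quadratic formula: z = [-(-47/30) +/- sqrt((-47/30)^2 - 4*(3/5))] / 2
Discriminant = 2209/900 - 12/5 = 49/900; sqrt = 7/30.
z = (47/30 +/- 7/30) / 2 => z = 9/10 or z = 2/3.
|p1| = 9/10, |p2| = 2/3.
For BIBO stability, all poles must lie inside the unit circle (|p| < 1).
System is STABLE since both |p| < 1.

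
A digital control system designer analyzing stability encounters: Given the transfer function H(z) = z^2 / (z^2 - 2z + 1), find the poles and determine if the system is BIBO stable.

Poles are roots of the denominator: z^2 - 2z + 1 = 0.
Quadratic formula: z = [-(-2) +/- sqrt((-2)^2 - 4*(1))] / 2
Discriminant = 4 - 4 = 0; sqrt = 0.
z = (2 +/- 0) / 2 = 1 (repeated root).
|p1| = 1, |p2| = 1.
For BIBO stability, all poles must lie inside the unit circle (|p| < 1).
System is UNSTABLE since at least one |p| >= 1.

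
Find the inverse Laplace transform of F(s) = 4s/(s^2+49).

Standard pair: s/(s^2+w^2) <-> cos(wt)*u(t)
With k=4, w=7: f(t) = 4*cos(7t)*u(t)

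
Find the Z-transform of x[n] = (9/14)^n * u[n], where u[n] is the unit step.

The Z-transform of a^n * u[n] is z/(z-a) for |z| > |a|.
Here a = 9/14, so X(z) = z/(z - (9/14)) = 14z/(14z - 9)
ROC: |z| > 9/14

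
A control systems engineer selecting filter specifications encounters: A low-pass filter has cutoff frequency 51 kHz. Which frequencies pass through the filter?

A low-pass filter passes all frequencies below the cutoff frequency 51 kHz and attenuates higher frequencies.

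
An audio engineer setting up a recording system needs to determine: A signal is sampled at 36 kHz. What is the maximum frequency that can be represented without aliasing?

The maximum frequency that can be represented without aliasing
is the Nyquist frequency: f_max = f_s / 2 = 36 kHz / 2 = 18 kHz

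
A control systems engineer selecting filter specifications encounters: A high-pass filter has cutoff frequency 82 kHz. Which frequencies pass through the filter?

A high-pass filter passes all frequencies above the cutoff frequency 82 kHz and attenuates lower frequencies.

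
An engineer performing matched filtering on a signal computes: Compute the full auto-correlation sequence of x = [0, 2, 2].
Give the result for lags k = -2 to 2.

r_xx[k] = sum_m x[m]*x[m+k], indexed from 0, for k = -2 to 2:
  r_xx[-2] = x[2]*x[0] = 0
  r_xx[-1] = x[1]*x[0] + x[2]*x[1] = 4
  r_xx[0] = x[0]*x[0] + x[1]*x[1] + x[2]*x[2] = 8
  r_xx[1] = x[0]*x[1] + x[1]*x[2] = 4
  r_xx[2] = x[0]*x[2] = 0
r_xx = [0, 4, 8, 4, 0]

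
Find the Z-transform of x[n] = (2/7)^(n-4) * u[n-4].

Time-shifting property: if X(z) = Z{x[n]}, then Z{x[n-d]} = z^(-d) * X(z)
X(z) = z/(z - 2/7) for x[n] = (2/7)^n * u[n]
Z{x[n-4]} = z^(-4) * z/(z - 2/7) = z^(-3)/(z - 2/7)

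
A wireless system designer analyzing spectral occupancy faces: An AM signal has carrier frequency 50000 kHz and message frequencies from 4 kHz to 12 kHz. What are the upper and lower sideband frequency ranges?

Upper sideband (USB) = fc + [fm_low, fm_high] = 50000 + [4, 12] = [50004, 50012] kHz
Lower sideband (LSB) = fc - [fm_high, fm_low] = 50000 - [12, 4] = [49988, 49996] kHz
Total occupied spectrum: 49988 kHz to 50012 kHz (plus carrier at 50000 kHz)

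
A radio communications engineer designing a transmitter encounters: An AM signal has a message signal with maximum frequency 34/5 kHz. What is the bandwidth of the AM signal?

In AM (double-sideband), the bandwidth is twice the message frequency.
BW = 2 * f_m = 2 * 34/5 kHz = 68/5 kHz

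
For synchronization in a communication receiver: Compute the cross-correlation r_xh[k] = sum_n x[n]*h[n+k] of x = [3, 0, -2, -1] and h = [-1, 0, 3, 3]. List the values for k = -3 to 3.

Both sequences indexed from 0 and zero outside their support.
Lags with overlap: k = -3 to 3.
  r_xh[-3] = x[3]*h[0] = 1
  r_xh[-2] = x[2]*h[0] + x[3]*h[1] = 2
  r_xh[-1] = x[1]*h[0] + x[2]*h[1] + x[3]*h[2] = -3
  r_xh[0] = x[0]*h[0] + x[1]*h[1] + x[2]*h[2] + x[3]*h[3] = -12
  r_xh[1] = x[0]*h[1] + x[1]*h[2] + x[2]*h[3] = -6
  r_xh[2] = x[0]*h[2] + x[1]*h[3] = 9
  r_xh[3] = x[0]*h[3] = 9
r_xh = [1, 2, -3, -12, -6, 9, 9] (for k = -3, ..., 3)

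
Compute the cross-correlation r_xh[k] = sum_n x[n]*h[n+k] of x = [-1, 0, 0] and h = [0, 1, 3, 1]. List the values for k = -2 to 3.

Both sequences indexed from 0 and zero outside their support.
Lags with overlap: k = -2 to 3.
  r_xh[-2] = x[2]*h[0] = 0
  r_xh[-1] = x[1]*h[0] + x[2]*h[1] = 0
  r_xh[0] = x[0]*h[0] + x[1]*h[1] + x[2]*h[2] = 0
  r_xh[1] = x[0]*h[1] + x[1]*h[2] + x[2]*h[3] = -1
  r_xh[2] = x[0]*h[2] + x[1]*h[3] = -3
  r_xh[3] = x[0]*h[3] = -1
r_xh = [0, 0, 0, -1, -3, -1] (for k = -2, ..., 3)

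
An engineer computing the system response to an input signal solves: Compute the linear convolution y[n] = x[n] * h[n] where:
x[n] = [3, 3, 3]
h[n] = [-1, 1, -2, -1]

y[n] = sum_k x[k]*h[n-k]. Output length = len(x) + len(h) - 1 = 3 + 4 - 1 = 6.
y[0] = 3*-1 = -3
y[1] = 3*-1 + 3*1 = 0
y[2] = 3*-1 + 3*1 + 3*-2 = -6
y[3] = 3*1 + 3*-2 + 3*-1 = -6
y[4] = 3*-2 + 3*-1 = -9
y[5] = 3*-1 = -3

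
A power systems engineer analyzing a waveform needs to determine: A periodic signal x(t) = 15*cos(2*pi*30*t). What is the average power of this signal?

Average power of A*cos(wt) is A^2/2.
P = 15^2 / 2 = 225/2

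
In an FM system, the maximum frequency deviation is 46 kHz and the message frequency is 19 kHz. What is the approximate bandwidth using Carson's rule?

Carson's rule: BW = 2*(delta_f + f_m)
= 2*(46 + 19) kHz = 130 kHz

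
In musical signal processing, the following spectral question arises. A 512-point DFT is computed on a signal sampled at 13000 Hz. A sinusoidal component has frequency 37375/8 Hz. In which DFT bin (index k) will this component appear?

DFT frequency resolution = f_s/N = 13000/512 = 1625/64 Hz
Bin index k = f_signal / resolution = 37375/8 / 1625/64 = 184
The signal frequency 37375/8 Hz falls in DFT bin k = 184.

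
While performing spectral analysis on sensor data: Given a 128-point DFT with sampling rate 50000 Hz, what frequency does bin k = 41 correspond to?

The frequency of DFT bin k is: f_k = k * f_s / N
f_41 = 41 * 50000 / 128 = 128125/8 Hz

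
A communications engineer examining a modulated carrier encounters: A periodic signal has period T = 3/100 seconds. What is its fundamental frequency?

The fundamental frequency is the reciprocal of the period.
f = 1/T = 1/(3/100) = 100/3 Hz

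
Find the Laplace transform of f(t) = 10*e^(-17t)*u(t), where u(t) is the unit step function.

Standard Laplace transform pair:
e^(-at)*u(t) <-> 1/(s+a)
With a = 17: L{10*e^(-17t)*u(t)} = 10/(s+17), ROC: Re(s) > -17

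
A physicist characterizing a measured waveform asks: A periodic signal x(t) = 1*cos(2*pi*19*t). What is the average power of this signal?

Average power of A*cos(wt) is A^2/2.
P = 1^2 / 2 = 1/2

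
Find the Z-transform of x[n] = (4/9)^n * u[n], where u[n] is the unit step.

The Z-transform of a^n * u[n] is z/(z-a) for |z| > |a|.
Here a = 4/9, so X(z) = z/(z - (4/9)) = 9z/(9z - 4)
ROC: |z| > 4/9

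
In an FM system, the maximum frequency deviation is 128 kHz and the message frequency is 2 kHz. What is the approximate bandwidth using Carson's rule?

Carson's rule: BW = 2*(delta_f + f_m)
= 2*(128 + 2) kHz = 260 kHz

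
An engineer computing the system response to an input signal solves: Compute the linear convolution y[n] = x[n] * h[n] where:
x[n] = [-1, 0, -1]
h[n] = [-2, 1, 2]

y[n] = sum_k x[k]*h[n-k]. Output length = len(x) + len(h) - 1 = 3 + 3 - 1 = 5.
y[0] = -1*-2 = 2
y[1] = 0*-2 + -1*1 = -1
y[2] = -1*-2 + 0*1 + -1*2 = 0
y[3] = -1*1 + 0*2 = -1
y[4] = -1*2 = -2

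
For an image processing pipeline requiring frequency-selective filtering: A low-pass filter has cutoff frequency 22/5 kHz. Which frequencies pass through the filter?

A low-pass filter passes all frequencies below the cutoff frequency 22/5 kHz and attenuates higher frequencies.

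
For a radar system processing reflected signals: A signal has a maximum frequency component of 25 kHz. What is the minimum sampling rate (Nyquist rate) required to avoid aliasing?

By the Nyquist-Shannon sampling theorem,
the minimum sampling rate (Nyquist rate) must be at least 2 * f_max.
Nyquist rate = 2 * 25 kHz = 50 kHz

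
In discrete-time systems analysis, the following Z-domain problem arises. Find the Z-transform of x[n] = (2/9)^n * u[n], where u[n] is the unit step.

The Z-transform of a^n * u[n] is z/(z-a) for |z| > |a|.
Here a = 2/9, so X(z) = z/(z - (2/9)) = 9z/(9z - 2)
ROC: |z| > 2/9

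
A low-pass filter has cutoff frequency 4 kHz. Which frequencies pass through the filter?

A low-pass filter passes all frequencies below the cutoff frequency 4 kHz and attenuates higher frequencies.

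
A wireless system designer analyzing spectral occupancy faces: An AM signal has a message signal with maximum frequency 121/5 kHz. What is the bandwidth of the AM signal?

In AM (double-sideband), the bandwidth is twice the message frequency.
BW = 2 * f_m = 2 * 121/5 kHz = 242/5 kHz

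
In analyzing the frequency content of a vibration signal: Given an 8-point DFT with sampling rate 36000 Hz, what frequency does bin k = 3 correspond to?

The frequency of DFT bin k is: f_k = k * f_s / N
f_3 = 3 * 36000 / 8 = 13500 Hz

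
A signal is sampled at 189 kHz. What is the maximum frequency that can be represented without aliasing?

The maximum frequency that can be represented without aliasing
is the Nyquist frequency: f_max = f_s / 2 = 189 kHz / 2 = 189/2 kHz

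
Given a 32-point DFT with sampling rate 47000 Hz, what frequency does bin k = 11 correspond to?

The frequency of DFT bin k is: f_k = k * f_s / N
f_11 = 11 * 47000 / 32 = 64625/4 Hz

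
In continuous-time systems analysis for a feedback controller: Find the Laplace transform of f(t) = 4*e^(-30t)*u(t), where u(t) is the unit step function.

Standard Laplace transform pair:
e^(-at)*u(t) <-> 1/(s+a)
With a = 30: L{4*e^(-30t)*u(t)} = 4/(s+30), ROC: Re(s) > -30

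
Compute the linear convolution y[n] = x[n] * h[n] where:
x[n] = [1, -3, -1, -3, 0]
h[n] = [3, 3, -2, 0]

y[n] = sum_k x[k]*h[n-k]. Output length = len(x) + len(h) - 1 = 5 + 4 - 1 = 8.
y[0] = 1*3 = 3
y[1] = -3*3 + 1*3 = -6
y[2] = -1*3 + -3*3 + 1*-2 = -14
y[3] = -3*3 + -1*3 + -3*-2 + 1*0 = -6
y[4] = 0*3 + -3*3 + -1*-2 + -3*0 = -7
y[5] = 0*3 + -3*-2 + -1*0 = 6
y[6] = 0*-2 + -3*0 = 0
y[7] = 0*0 = 0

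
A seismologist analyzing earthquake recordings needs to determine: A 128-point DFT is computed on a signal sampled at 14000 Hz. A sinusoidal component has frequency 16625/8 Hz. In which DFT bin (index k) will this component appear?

DFT frequency resolution = f_s/N = 14000/128 = 875/8 Hz
Bin index k = f_signal / resolution = 16625/8 / 875/8 = 19
The signal frequency 16625/8 Hz falls in DFT bin k = 19.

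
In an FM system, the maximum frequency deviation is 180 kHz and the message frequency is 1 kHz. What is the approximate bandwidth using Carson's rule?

Carson's rule: BW = 2*(delta_f + f_m)
= 2*(180 + 1) kHz = 362 kHz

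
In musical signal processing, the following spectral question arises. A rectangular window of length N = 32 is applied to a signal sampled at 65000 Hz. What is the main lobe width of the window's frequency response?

For a rectangular window of length N,
the main lobe width in frequency is 2*f_s/N.
= 2*65000/32 = 8125/2 Hz
This determines the minimum frequency separation for resolving two sinusoids.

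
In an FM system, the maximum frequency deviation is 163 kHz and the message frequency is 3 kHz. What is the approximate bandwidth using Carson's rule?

Carson's rule: BW = 2*(delta_f + f_m)
= 2*(163 + 3) kHz = 332 kHz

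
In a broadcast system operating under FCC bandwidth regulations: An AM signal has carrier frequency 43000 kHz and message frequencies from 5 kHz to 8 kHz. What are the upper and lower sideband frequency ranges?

Upper sideband (USB) = fc + [fm_low, fm_high] = 43000 + [5, 8] = [43005, 43008] kHz
Lower sideband (LSB) = fc - [fm_high, fm_low] = 43000 - [8, 5] = [42992, 42995] kHz
Total occupied spectrum: 42992 kHz to 43008 kHz (plus carrier at 43000 kHz)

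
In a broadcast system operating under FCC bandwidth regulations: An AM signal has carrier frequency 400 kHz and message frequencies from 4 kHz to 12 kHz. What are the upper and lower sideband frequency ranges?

Upper sideband (USB) = fc + [fm_low, fm_high] = 400 + [4, 12] = [404, 412] kHz
Lower sideband (LSB) = fc - [fm_high, fm_low] = 400 - [12, 4] = [388, 396] kHz
Total occupied spectrum: 388 kHz to 412 kHz (plus carrier at 400 kHz)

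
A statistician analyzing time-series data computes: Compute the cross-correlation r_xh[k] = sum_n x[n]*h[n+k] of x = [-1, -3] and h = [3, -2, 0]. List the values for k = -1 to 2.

Both sequences indexed from 0 and zero outside their support.
Lags with overlap: k = -1 to 2.
  r_xh[-1] = x[1]*h[0] = -9
  r_xh[0] = x[0]*h[0] + x[1]*h[1] = 3
  r_xh[1] = x[0]*h[1] + x[1]*h[2] = 2
  r_xh[2] = x[0]*h[2] = 0
r_xh = [-9, 3, 2, 0] (for k = -1, ..., 2)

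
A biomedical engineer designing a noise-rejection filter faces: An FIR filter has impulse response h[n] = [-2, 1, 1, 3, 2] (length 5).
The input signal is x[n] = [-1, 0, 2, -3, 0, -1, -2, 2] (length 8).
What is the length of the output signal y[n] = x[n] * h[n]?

For linear convolution, the output length is:
len(y) = len(x) + len(h) - 1 = 8 + 5 - 1 = 12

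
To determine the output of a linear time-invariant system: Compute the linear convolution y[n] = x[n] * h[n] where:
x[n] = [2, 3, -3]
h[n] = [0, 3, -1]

y[n] = sum_k x[k]*h[n-k]. Output length = len(x) + len(h) - 1 = 3 + 3 - 1 = 5.
y[0] = 2*0 = 0
y[1] = 3*0 + 2*3 = 6
y[2] = -3*0 + 3*3 + 2*-1 = 7
y[3] = -3*3 + 3*-1 = -12
y[4] = -3*-1 = 3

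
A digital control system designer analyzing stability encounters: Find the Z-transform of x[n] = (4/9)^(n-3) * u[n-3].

Time-shifting property: if X(z) = Z{x[n]}, then Z{x[n-d]} = z^(-d) * X(z)
X(z) = z/(z - 4/9) for x[n] = (4/9)^n * u[n]
Z{x[n-3]} = z^(-3) * z/(z - 4/9) = z^(-2)/(z - 4/9)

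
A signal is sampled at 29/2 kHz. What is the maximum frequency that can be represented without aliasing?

The maximum frequency that can be represented without aliasing
is the Nyquist frequency: f_max = f_s / 2 = 29/2 kHz / 2 = 29/4 kHz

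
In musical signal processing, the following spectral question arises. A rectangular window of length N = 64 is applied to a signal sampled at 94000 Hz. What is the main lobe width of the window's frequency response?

For a rectangular window of length N,
the main lobe width in frequency is 2*f_s/N.
= 2*94000/64 = 5875/2 Hz
This determines the minimum frequency separation for resolving two sinusoids.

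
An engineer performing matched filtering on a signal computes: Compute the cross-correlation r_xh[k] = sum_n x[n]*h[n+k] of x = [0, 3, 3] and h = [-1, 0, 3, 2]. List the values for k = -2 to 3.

Both sequences indexed from 0 and zero outside their support.
Lags with overlap: k = -2 to 3.
  r_xh[-2] = x[2]*h[0] = -3
  r_xh[-1] = x[1]*h[0] + x[2]*h[1] = -3
  r_xh[0] = x[0]*h[0] + x[1]*h[1] + x[2]*h[2] = 9
  r_xh[1] = x[0]*h[1] + x[1]*h[2] + x[2]*h[3] = 15
  r_xh[2] = x[0]*h[2] + x[1]*h[3] = 6
  r_xh[3] = x[0]*h[3] = 0
r_xh = [-3, -3, 9, 15, 6, 0] (for k = -2, ..., 3)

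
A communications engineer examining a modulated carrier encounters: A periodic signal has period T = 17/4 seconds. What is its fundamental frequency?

The fundamental frequency is the reciprocal of the period.
f = 1/T = 1/(17/4) = 4/17 Hz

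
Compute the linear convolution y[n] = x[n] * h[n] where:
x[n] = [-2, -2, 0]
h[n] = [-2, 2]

y[n] = sum_k x[k]*h[n-k]. Output length = len(x) + len(h) - 1 = 3 + 2 - 1 = 4.
y[0] = -2*-2 = 4
y[1] = -2*-2 + -2*2 = 0
y[2] = 0*-2 + -2*2 = -4
y[3] = 0*2 = 0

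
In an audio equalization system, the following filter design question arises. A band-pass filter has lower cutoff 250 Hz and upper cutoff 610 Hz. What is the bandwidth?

Bandwidth = f_high - f_low
= 610 Hz - 250 Hz = 360 Hz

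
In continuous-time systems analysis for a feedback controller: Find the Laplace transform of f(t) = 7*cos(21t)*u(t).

Standard pair: cos(wt)*u(t) <-> s/(s^2+w^2)
With w = 21: L{7*cos(21t)*u(t)} = 7s/(s^2+441)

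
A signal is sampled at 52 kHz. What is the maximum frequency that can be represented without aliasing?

The maximum frequency that can be represented without aliasing
is the Nyquist frequency: f_max = f_s / 2 = 52 kHz / 2 = 26 kHz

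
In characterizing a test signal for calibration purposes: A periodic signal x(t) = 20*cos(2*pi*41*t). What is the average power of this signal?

Average power of A*cos(wt) is A^2/2.
P = 20^2 / 2 = 400/2 = 200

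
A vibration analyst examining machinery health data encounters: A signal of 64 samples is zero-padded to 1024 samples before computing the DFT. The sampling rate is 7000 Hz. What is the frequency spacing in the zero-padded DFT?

Original DFT: N = 64, resolution = f_s/N = 7000/64 = 875/8 Hz
Zero-padded DFT: N = 1024, resolution = f_s/N = 7000/1024 = 875/128 Hz
Zero-padding interpolates the spectrum (finer frequency grid)
but does NOT improve the true spectral resolution (ability to resolve close frequencies).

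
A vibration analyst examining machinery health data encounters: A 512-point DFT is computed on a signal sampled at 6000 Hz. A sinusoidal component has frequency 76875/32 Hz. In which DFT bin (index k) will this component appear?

DFT frequency resolution = f_s/N = 6000/512 = 375/32 Hz
Bin index k = f_signal / resolution = 76875/32 / 375/32 = 205
The signal frequency 76875/32 Hz falls in DFT bin k = 205.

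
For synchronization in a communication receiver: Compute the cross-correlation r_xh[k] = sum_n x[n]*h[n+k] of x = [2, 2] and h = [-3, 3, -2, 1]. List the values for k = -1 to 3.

Both sequences indexed from 0 and zero outside their support.
Lags with overlap: k = -1 to 3.
  r_xh[-1] = x[1]*h[0] = -6
  r_xh[0] = x[0]*h[0] + x[1]*h[1] = 0
  r_xh[1] = x[0]*h[1] + x[1]*h[2] = 2
  r_xh[2] = x[0]*h[2] + x[1]*h[3] = -2
  r_xh[3] = x[0]*h[3] = 2
r_xh = [-6, 0, 2, -2, 2] (for k = -1, ..., 3)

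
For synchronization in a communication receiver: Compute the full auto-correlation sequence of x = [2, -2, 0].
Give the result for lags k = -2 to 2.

r_xx[k] = sum_m x[m]*x[m+k], indexed from 0, for k = -2 to 2:
  r_xx[-2] = x[2]*x[0] = 0
  r_xx[-1] = x[1]*x[0] + x[2]*x[1] = -4
  r_xx[0] = x[0]*x[0] + x[1]*x[1] + x[2]*x[2] = 8
  r_xx[1] = x[0]*x[1] + x[1]*x[2] = -4
  r_xx[2] = x[0]*x[2] = 0
r_xx = [0, -4, 8, -4, 0]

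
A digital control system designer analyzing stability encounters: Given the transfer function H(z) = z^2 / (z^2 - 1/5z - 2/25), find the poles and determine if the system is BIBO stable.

Poles are roots of the denominator: z^2 - 1/5z - 2/25 = 0.
Quadratic formula: z = [-(-1/5) +/- sqrt((-1/5)^2 - 4*(-2/25))] / 2
Discriminant = 1/25 + 8/25 = 9/25; sqrt = 3/5.
z = (1/5 +/- 3/5) / 2 => z = 2/5 or z = -1/5.
|p1| = 1/5, |p2| = 2/5.
For BIBO stability, all poles must lie inside the unit circle (|p| < 1).
System is STABLE since both |p| < 1.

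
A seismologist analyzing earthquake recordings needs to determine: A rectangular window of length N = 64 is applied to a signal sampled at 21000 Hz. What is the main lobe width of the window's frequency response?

For a rectangular window of length N,
the main lobe width in frequency is 2*f_s/N.
= 2*21000/64 = 2625/4 Hz
This determines the minimum frequency separation for resolving two sinusoids.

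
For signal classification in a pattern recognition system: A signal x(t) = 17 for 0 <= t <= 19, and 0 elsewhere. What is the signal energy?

Energy = integral of |x(t)|^2 dt over the signal duration
= 17^2 * 19 = 289 * 19 = 5491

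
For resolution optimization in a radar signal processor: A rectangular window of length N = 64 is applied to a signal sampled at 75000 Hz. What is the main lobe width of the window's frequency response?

For a rectangular window of length N,
the main lobe width in frequency is 2*f_s/N.
= 2*75000/64 = 9375/4 Hz
This determines the minimum frequency separation for resolving two sinusoids.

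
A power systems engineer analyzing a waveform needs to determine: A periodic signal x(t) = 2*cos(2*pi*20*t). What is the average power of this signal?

Average power of A*cos(wt) is A^2/2.
P = 2^2 / 2 = 4/2 = 2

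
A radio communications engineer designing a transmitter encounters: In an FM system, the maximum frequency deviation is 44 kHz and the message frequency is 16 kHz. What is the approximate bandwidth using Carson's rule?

Carson's rule: BW = 2*(delta_f + f_m)
= 2*(44 + 16) kHz = 120 kHz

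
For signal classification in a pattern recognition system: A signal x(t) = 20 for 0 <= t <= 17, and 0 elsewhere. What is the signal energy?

Energy = integral of |x(t)|^2 dt over the signal duration
= 20^2 * 17 = 400 * 17 = 6800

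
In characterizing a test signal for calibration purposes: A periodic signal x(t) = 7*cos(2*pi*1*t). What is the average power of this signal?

Average power of A*cos(wt) is A^2/2.
P = 7^2 / 2 = 49/2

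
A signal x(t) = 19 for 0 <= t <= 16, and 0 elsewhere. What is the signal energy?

Energy = integral of |x(t)|^2 dt over the signal duration
= 19^2 * 16 = 361 * 16 = 5776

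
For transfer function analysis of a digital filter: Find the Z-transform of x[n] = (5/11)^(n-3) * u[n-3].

Time-shifting property: if X(z) = Z{x[n]}, then Z{x[n-d]} = z^(-d) * X(z)
X(z) = z/(z - 5/11) for x[n] = (5/11)^n * u[n]
Z{x[n-3]} = z^(-3) * z/(z - 5/11) = z^(-2)/(z - 5/11)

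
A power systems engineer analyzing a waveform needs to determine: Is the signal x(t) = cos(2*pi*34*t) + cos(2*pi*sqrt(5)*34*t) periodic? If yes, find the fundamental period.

f1 = 34 Hz, f2 = 34*sqrt(5) Hz
Ratio f2/f1 = sqrt(5), which is irrational.
Since the frequency ratio is irrational, no common period exists.
The signal is not periodic.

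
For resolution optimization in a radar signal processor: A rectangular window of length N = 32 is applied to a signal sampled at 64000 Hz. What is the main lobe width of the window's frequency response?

For a rectangular window of length N,
the main lobe width in frequency is 2*f_s/N.
= 2*64000/32 = 4000 Hz
This determines the minimum frequency separation for resolving two sinusoids.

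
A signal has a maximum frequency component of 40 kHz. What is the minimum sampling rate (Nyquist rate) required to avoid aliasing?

By the Nyquist-Shannon sampling theorem,
the minimum sampling rate (Nyquist rate) must be at least 2 * f_max.
Nyquist rate = 2 * 40 kHz = 80 kHz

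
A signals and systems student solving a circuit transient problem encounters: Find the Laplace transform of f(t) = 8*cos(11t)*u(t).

Standard pair: cos(wt)*u(t) <-> s/(s^2+w^2)
With w = 11: L{8*cos(11t)*u(t)} = 8s/(s^2+121)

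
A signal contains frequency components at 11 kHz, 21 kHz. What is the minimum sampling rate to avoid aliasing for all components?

The highest frequency component is f_max = 21 kHz.
Nyquist rate = 2 * f_max = 2 * 21 kHz = 42 kHz.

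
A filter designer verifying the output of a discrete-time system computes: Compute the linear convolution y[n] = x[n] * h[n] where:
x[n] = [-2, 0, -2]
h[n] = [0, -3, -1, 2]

y[n] = sum_k x[k]*h[n-k]. Output length = len(x) + len(h) - 1 = 3 + 4 - 1 = 6.
y[0] = -2*0 = 0
y[1] = 0*0 + -2*-3 = 6
y[2] = -2*0 + 0*-3 + -2*-1 = 2
y[3] = -2*-3 + 0*-1 + -2*2 = 2
y[4] = -2*-1 + 0*2 = 2
y[5] = -2*2 = -4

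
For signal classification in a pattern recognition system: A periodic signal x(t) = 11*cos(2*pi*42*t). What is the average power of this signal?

Average power of A*cos(wt) is A^2/2.
P = 11^2 / 2 = 121/2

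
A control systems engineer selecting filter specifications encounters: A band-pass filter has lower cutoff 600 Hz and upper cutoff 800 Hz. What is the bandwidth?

Bandwidth = f_high - f_low
= 800 Hz - 600 Hz = 200 Hz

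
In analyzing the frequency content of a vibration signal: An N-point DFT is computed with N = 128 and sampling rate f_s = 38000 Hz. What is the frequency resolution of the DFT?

DFT frequency resolution = f_s / N
= 38000 / 128 = 2375/8 Hz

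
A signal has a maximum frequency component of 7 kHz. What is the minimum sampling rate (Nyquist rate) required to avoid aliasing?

By the Nyquist-Shannon sampling theorem,
the minimum sampling rate (Nyquist rate) must be at least 2 * f_max.
Nyquist rate = 2 * 7 kHz = 14 kHz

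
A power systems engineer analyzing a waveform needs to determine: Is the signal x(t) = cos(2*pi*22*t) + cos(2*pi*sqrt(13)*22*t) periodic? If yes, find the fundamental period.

f1 = 22 Hz, f2 = 22*sqrt(13) Hz
Ratio f2/f1 = sqrt(13), which is irrational.
Since the frequency ratio is irrational, no common period exists.
The signal is not periodic.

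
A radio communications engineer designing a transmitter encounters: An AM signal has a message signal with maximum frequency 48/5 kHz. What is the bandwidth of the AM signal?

In AM (double-sideband), the bandwidth is twice the message frequency.
BW = 2 * f_m = 2 * 48/5 kHz = 96/5 kHz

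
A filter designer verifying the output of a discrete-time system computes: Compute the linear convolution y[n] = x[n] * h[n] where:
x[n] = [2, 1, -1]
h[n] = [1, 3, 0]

y[n] = sum_k x[k]*h[n-k]. Output length = len(x) + len(h) - 1 = 3 + 3 - 1 = 5.
y[0] = 2*1 = 2
y[1] = 1*1 + 2*3 = 7
y[2] = -1*1 + 1*3 + 2*0 = 2
y[3] = -1*3 + 1*0 = -3
y[4] = -1*0 = 0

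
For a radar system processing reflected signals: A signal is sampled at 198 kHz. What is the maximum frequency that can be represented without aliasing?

The maximum frequency that can be represented without aliasing
is the Nyquist frequency: f_max = f_s / 2 = 198 kHz / 2 = 99 kHz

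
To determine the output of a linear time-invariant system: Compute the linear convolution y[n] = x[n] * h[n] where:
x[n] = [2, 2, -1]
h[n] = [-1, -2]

y[n] = sum_k x[k]*h[n-k]. Output length = len(x) + len(h) - 1 = 3 + 2 - 1 = 4.
y[0] = 2*-1 = -2
y[1] = 2*-1 + 2*-2 = -6
y[2] = -1*-1 + 2*-2 = -3
y[3] = -1*-2 = 2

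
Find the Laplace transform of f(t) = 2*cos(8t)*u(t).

Standard pair: cos(wt)*u(t) <-> s/(s^2+w^2)
With w = 8: L{2*cos(8t)*u(t)} = 2s/(s^2+64)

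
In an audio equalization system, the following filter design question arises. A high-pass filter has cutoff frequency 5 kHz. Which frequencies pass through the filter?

A high-pass filter passes all frequencies above the cutoff frequency 5 kHz and attenuates lower frequencies.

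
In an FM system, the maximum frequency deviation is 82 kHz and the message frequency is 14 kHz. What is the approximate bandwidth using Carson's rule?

Carson's rule: BW = 2*(delta_f + f_m)
= 2*(82 + 14) kHz = 192 kHz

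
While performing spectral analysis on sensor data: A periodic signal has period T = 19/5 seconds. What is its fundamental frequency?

The fundamental frequency is the reciprocal of the period.
f = 1/T = 1/(19/5) = 5/19 Hz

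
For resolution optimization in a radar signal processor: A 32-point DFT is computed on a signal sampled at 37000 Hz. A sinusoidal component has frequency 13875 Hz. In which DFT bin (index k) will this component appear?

DFT frequency resolution = f_s/N = 37000/32 = 4625/4 Hz
Bin index k = f_signal / resolution = 13875 / 4625/4 = 12
The signal frequency 13875 Hz falls in DFT bin k = 12.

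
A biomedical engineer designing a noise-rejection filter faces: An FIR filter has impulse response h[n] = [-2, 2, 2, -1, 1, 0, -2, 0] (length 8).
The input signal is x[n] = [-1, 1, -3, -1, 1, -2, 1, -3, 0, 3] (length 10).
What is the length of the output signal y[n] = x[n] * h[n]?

For linear convolution, the output length is:
len(y) = len(x) + len(h) - 1 = 10 + 8 - 1 = 17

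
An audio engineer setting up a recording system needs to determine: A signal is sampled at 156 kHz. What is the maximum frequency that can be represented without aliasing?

The maximum frequency that can be represented without aliasing
is the Nyquist frequency: f_max = f_s / 2 = 156 kHz / 2 = 78 kHz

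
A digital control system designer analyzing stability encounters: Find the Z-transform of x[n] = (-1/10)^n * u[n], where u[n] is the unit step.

The Z-transform of a^n * u[n] is z/(z-a) for |z| > |a|.
Here a = -1/10, so X(z) = z/(z - (-1/10)) = 10z/(10z + 1)
ROC: |z| > 1/10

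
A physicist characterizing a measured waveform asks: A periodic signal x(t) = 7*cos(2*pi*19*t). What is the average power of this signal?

Average power of A*cos(wt) is A^2/2.
P = 7^2 / 2 = 49/2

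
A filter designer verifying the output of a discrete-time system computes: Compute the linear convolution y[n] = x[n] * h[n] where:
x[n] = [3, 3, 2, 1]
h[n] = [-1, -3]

y[n] = sum_k x[k]*h[n-k]. Output length = len(x) + len(h) - 1 = 4 + 2 - 1 = 5.
y[0] = 3*-1 = -3
y[1] = 3*-1 + 3*-3 = -12
y[2] = 2*-1 + 3*-3 = -11
y[3] = 1*-1 + 2*-3 = -7
y[4] = 1*-3 = -3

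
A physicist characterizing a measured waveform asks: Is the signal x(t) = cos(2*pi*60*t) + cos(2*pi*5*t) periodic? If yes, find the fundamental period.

f1 = 60 Hz, f2 = 5 Hz
Period T1 = 1/60, T2 = 1/5
Ratio T1/T2 = 5/60, which is rational.
The signal is periodic with fundamental period T = 1/GCD(60,5) = 1/5 s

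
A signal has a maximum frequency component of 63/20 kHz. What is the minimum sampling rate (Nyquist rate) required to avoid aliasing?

By the Nyquist-Shannon sampling theorem,
the minimum sampling rate (Nyquist rate) must be at least 2 * f_max.
Nyquist rate = 2 * 63/20 kHz = 63/10 kHz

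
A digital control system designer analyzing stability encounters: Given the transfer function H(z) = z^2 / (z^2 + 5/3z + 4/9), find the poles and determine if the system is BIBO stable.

Poles are roots of the denominator: z^2 + 5/3z + 4/9 = 0.
Quadratic formula: z = [-(5/3) +/- sqrt((5/3)^2 - 4*(4/9))] / 2
Discriminant = 25/9 - 16/9 = 1; sqrt = 1.
z = (-5/3 +/- 1) / 2 => z = -1/3 or z = -4/3.
|p1| = 4/3, |p2| = 1/3.
For BIBO stability, all poles must lie inside the unit circle (|p| < 1).
System is UNSTABLE since at least one |p| >= 1.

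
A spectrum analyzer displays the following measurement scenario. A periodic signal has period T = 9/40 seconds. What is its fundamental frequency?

The fundamental frequency is the reciprocal of the period.
f = 1/T = 1/(9/40) = 40/9 Hz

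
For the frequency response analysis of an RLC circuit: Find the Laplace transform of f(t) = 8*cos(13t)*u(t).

Standard pair: cos(wt)*u(t) <-> s/(s^2+w^2)
With w = 13: L{8*cos(13t)*u(t)} = 8s/(s^2+169)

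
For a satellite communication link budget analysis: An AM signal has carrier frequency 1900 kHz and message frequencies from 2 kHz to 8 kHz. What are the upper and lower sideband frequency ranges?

Upper sideband (USB) = fc + [fm_low, fm_high] = 1900 + [2, 8] = [1902, 1908] kHz
Lower sideband (LSB) = fc - [fm_high, fm_low] = 1900 - [8, 2] = [1892, 1898] kHz
Total occupied spectrum: 1892 kHz to 1908 kHz (plus carrier at 1900 kHz)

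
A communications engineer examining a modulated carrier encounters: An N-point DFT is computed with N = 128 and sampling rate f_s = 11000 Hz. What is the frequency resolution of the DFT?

DFT frequency resolution = f_s / N
= 11000 / 128 = 1375/16 Hz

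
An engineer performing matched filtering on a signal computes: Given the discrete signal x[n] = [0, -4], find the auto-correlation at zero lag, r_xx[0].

The auto-correlation at zero lag r_xx[0] equals the signal energy.
r_xx[0] = sum of x[n]^2 = 0^2 + (-4)^2
= 0 + 16 = 16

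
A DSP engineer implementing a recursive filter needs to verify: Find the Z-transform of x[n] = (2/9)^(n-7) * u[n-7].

Time-shifting property: if X(z) = Z{x[n]}, then Z{x[n-d]} = z^(-d) * X(z)
X(z) = z/(z - 2/9) for x[n] = (2/9)^n * u[n]
Z{x[n-7]} = z^(-7) * z/(z - 2/9) = z^(-6)/(z - 2/9)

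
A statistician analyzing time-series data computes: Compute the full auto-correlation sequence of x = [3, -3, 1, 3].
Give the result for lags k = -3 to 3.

r_xx[k] = sum_m x[m]*x[m+k], indexed from 0, for k = -3 to 3:
  r_xx[-3] = x[3]*x[0] = 9
  r_xx[-2] = x[2]*x[0] + x[3]*x[1] = -6
  r_xx[-1] = x[1]*x[0] + x[2]*x[1] + x[3]*x[2] = -9
  r_xx[0] = x[0]*x[0] + x[1]*x[1] + x[2]*x[2] + x[3]*x[3] = 28
  r_xx[1] = x[0]*x[1] + x[1]*x[2] + x[2]*x[3] = -9
  r_xx[2] = x[0]*x[2] + x[1]*x[3] = -6
  r_xx[3] = x[0]*x[3] = 9
r_xx = [9, -6, -9, 28, -9, -6, 9]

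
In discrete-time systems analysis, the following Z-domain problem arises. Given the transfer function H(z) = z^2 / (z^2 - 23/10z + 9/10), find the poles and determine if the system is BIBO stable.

Poles are roots of the denominator: z^2 - 23/10z + 9/10 = 0.
Quadratic formula: z = [-(-23/10) +/- sqrt((-23/10)^2 - 4*(9/10))] / 2
Discriminant = 529/100 - 18/5 = 169/100; sqrt = 13/10.
z = (23/10 +/- 13/10) / 2 => z = 9/5 or z = 1/2.
|p1| = 9/5, |p2| = 1/2.
For BIBO stability, all poles must lie inside the unit circle (|p| < 1).
System is UNSTABLE since at least one |p| >= 1.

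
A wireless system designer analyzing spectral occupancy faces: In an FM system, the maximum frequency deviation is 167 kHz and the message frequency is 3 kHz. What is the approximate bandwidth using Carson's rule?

Carson's rule: BW = 2*(delta_f + f_m)
= 2*(167 + 3) kHz = 340 kHz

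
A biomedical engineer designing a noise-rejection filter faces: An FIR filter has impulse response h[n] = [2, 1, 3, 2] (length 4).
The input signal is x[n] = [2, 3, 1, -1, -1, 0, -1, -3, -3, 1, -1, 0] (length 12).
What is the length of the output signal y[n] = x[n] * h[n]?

For linear convolution, the output length is:
len(y) = len(x) + len(h) - 1 = 12 + 4 - 1 = 15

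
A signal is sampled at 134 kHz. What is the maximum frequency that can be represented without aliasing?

The maximum frequency that can be represented without aliasing
is the Nyquist frequency: f_max = f_s / 2 = 134 kHz / 2 = 67 kHz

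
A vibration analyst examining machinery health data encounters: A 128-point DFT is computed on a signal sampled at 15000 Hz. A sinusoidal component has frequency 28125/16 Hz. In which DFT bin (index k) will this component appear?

DFT frequency resolution = f_s/N = 15000/128 = 1875/16 Hz
Bin index k = f_signal / resolution = 28125/16 / 1875/16 = 15
The signal frequency 28125/16 Hz falls in DFT bin k = 15.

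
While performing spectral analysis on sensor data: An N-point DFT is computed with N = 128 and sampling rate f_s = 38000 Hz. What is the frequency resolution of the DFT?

DFT frequency resolution = f_s / N
= 38000 / 128 = 2375/8 Hz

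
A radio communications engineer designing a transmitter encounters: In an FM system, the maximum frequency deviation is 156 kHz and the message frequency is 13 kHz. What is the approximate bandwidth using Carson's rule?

Carson's rule: BW = 2*(delta_f + f_m)
= 2*(156 + 13) kHz = 338 kHz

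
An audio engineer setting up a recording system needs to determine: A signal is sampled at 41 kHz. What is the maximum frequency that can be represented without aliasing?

The maximum frequency that can be represented without aliasing
is the Nyquist frequency: f_max = f_s / 2 = 41 kHz / 2 = 41/2 kHz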